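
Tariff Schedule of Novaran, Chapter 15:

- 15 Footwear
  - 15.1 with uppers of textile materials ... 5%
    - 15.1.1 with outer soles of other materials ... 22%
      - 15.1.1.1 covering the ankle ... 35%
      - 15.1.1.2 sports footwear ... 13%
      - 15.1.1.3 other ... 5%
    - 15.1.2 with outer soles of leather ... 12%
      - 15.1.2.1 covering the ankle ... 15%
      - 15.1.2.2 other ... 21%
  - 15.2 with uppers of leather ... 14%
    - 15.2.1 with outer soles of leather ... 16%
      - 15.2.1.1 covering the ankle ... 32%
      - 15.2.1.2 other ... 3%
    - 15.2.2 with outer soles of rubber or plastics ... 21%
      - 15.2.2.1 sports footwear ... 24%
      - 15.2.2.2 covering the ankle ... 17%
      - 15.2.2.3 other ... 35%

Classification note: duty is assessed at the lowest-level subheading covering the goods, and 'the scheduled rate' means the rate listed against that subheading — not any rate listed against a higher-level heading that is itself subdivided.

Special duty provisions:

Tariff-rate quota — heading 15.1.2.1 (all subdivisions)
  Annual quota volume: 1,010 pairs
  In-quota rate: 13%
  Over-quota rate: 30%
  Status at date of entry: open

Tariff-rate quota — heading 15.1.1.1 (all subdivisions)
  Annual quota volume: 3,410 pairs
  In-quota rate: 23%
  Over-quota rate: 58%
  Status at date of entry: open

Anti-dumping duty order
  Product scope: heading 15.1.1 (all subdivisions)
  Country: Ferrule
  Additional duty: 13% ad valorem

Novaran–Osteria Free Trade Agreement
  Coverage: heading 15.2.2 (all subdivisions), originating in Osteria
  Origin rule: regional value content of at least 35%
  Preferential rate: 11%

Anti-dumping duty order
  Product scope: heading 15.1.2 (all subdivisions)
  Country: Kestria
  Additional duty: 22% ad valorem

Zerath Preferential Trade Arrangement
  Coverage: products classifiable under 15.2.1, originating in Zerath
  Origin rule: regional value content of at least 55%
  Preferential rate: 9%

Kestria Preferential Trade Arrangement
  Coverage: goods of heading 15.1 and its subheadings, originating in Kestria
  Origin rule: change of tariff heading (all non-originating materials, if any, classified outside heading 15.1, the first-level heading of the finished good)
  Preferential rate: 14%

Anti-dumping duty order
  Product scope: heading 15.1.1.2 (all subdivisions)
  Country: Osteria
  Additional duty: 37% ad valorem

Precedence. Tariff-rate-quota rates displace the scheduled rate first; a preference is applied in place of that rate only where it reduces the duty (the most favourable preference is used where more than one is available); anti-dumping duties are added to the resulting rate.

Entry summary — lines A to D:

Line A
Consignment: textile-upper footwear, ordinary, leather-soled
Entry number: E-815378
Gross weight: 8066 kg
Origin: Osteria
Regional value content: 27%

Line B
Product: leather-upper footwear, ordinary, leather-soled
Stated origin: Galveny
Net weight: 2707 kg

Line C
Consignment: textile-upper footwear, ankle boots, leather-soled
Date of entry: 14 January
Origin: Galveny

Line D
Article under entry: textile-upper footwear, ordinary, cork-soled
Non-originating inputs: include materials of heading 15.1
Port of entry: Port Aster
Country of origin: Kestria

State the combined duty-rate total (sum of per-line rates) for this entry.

Line A: textile-upper → 15.1; leather-soled → 15.1.2; ordinary → 15.1.2.2. Scheduled 21%. Osteria agreement on 15.2.2: 15.1.2.2 not covered. → 21%.
Line B: leather-upper → 15.2; leather-soled → 15.2.1; ordinary → 15.2.1.2. Scheduled 3%. No special measure applies. → 3%.
Line C: textile-upper → 15.1; leather-soled → 15.1.2; ankle boots → 15.1.2.1. Scheduled 15%. quota on 15.1.2.1 open → in-quota 13%. → 13%.
Line D: textile-upper → 15.1; cork-soled → 15.1.1; ordinary → 15.1.1.3. Scheduled 5%. Kestria agreement on 15.1: CTH not met. → 5%.
Sum: 21% + 3% + 13% + 5% = 42%.

42%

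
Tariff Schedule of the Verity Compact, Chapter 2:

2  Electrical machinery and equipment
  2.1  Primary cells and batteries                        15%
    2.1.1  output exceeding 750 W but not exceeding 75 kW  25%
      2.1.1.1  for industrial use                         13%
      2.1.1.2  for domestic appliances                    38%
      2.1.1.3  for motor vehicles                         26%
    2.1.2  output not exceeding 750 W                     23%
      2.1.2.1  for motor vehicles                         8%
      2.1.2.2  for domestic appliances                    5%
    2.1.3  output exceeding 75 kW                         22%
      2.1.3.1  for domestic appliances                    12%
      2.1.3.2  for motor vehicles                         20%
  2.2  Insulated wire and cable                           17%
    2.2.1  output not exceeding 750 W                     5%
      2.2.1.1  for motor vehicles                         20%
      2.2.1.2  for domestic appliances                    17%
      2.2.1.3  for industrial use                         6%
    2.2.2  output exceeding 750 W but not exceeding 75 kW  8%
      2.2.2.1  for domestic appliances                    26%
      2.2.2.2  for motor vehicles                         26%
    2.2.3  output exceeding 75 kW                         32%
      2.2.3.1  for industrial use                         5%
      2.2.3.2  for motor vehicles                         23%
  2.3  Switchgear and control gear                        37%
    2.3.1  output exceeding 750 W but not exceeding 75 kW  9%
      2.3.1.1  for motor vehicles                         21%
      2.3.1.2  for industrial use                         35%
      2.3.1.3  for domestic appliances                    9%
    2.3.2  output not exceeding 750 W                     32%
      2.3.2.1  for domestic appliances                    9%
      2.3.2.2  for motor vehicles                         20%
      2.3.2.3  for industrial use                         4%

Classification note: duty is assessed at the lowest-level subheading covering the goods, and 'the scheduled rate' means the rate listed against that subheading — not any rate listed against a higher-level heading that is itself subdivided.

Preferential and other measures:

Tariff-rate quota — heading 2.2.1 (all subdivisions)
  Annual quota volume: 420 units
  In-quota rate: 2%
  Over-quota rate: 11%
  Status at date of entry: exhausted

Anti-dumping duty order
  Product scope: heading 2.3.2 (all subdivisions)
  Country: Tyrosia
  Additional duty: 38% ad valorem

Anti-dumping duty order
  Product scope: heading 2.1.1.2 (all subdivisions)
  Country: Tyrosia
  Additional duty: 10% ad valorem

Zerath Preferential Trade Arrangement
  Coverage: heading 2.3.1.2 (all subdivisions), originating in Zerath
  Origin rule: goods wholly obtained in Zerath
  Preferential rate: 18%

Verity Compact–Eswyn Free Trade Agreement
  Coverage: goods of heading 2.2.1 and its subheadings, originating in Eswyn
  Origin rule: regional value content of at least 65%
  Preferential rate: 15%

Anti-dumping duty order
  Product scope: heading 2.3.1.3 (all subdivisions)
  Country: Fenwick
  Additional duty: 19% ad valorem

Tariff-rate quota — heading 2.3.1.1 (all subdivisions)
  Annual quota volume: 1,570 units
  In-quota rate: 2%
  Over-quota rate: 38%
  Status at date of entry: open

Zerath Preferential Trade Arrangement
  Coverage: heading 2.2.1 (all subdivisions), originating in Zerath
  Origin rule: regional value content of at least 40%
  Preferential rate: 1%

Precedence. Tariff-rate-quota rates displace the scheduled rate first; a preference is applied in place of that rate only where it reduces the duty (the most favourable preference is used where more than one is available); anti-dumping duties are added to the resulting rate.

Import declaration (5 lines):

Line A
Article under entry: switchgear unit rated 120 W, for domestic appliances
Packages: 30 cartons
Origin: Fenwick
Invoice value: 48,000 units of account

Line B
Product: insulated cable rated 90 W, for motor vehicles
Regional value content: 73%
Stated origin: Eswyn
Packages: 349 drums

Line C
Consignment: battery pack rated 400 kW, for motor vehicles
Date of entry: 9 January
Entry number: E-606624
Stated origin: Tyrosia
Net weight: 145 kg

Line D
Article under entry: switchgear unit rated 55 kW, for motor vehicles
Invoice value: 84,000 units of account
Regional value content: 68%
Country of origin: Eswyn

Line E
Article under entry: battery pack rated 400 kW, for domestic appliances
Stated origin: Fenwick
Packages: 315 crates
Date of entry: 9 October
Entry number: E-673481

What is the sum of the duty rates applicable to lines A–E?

54%

Line A: switchgear unit → 2.3; rated 120 W → 2.3.2; for domestic appliances → 2.3.2.1. Scheduled 9%. No special measure applies. → 9%.
Line B: insulated cable → 2.2; rated 90 W → 2.2.1; for motor vehicles → 2.2.1.1. Scheduled 20%. quota on 2.2.1 exhausted → over-quota 11%; Eswyn agreement on 2.2.1: RVC ≥ 65% → 15% available; preference 15% not lower than 11% → no reduction. → 11%.
Line C: battery pack → 2.1; rated 400 kW → 2.1.3; for motor vehicles → 2.1.3.2. Scheduled 20%. No special measure applies. → 20%.
Line D: switchgear unit → 2.3; rated 55 kW → 2.3.1; for motor vehicles → 2.3.1.1. Scheduled 21%. quota on 2.3.1.1 open → in-quota 2%; Eswyn agreement on 2.2.1: 2.3.1.1 not covered. → 2%.
Line E: battery pack → 2.1; rated 400 kW → 2.1.3; for domestic appliances → 2.1.3.1. Scheduled 12%. No special measure applies. → 12%.
Sum: 9% + 11% + 20% + 2% + 12% = 54%.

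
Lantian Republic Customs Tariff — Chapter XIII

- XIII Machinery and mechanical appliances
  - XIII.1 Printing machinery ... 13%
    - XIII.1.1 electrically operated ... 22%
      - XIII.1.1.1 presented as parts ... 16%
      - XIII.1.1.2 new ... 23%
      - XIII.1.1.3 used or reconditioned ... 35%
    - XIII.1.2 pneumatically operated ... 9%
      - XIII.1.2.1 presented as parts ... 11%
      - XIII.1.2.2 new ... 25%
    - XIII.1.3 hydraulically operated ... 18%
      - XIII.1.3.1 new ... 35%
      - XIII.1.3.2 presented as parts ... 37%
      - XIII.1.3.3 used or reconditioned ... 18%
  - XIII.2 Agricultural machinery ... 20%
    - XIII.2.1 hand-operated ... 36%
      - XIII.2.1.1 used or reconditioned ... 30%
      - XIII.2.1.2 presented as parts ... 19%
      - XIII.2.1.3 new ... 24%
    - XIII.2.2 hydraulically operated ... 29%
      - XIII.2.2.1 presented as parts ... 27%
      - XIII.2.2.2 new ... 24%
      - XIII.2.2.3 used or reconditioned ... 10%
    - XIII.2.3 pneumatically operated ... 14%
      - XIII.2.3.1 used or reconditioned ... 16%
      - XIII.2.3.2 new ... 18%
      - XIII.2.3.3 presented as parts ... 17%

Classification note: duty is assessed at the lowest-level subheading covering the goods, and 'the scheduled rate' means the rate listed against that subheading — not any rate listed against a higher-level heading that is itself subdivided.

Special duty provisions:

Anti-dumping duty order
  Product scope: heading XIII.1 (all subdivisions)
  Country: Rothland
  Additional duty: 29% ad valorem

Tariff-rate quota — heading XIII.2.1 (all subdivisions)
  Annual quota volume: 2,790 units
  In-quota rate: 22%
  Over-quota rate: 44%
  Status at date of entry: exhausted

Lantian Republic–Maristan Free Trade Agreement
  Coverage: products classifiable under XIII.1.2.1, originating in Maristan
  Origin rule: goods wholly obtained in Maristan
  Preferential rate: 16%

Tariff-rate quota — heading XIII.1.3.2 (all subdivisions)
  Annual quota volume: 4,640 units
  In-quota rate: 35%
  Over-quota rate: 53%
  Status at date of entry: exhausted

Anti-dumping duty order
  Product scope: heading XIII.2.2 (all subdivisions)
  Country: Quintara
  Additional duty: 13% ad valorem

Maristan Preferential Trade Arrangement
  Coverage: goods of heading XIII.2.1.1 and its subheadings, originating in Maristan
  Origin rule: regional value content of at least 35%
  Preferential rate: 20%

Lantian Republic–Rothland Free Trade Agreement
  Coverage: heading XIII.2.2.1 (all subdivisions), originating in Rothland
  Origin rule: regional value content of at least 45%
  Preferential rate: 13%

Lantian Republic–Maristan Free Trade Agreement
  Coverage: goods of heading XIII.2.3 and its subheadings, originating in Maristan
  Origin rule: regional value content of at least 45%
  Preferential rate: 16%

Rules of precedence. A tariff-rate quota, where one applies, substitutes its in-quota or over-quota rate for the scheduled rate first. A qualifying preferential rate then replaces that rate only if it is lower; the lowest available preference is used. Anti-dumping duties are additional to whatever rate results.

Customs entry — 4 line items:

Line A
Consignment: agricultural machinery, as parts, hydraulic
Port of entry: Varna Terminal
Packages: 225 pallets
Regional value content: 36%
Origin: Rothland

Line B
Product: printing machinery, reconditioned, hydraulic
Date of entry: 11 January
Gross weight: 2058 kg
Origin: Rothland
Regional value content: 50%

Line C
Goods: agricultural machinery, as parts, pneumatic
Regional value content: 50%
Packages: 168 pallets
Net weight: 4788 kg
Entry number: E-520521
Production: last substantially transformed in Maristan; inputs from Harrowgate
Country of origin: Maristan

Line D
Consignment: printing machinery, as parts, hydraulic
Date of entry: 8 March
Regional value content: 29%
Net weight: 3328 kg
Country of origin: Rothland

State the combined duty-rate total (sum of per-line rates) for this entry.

172%

Line A: agricultural → XIII.2; hydraulic → XIII.2.2; as parts → XIII.2.2.1. Scheduled 27%. Rothland agreement on XIII.2.2.1: RVC < 45%. → 27%.
Line B: printing → XIII.1; hydraulic → XIII.1.3; reconditioned → XIII.1.3.3. Scheduled 18%. Rothland agreement on XIII.2.2.1: XIII.1.3.3 not covered; anti-dumping (Rothland, XIII.1): +29%; total 18% + 29% = 47%. → 47%.
Line C: agricultural → XIII.2; pneumatic → XIII.2.3; as parts → XIII.2.3.3. Scheduled 17%. Maristan agreement on XIII.1.2.1: XIII.2.3.3 not covered; Maristan agreement on XIII.2.1.1: XIII.2.3.3 not covered; Maristan agreement on XIII.2.3: RVC ≥ 45% → 16% available; preferential 16%. → 16%.
Line D: printing → XIII.1; hydraulic → XIII.1.3; as parts → XIII.1.3.2. Scheduled 37%. quota on XIII.1.3.2 exhausted → over-quota 53%; Rothland agreement on XIII.2.2.1: XIII.1.3.2 not covered; anti-dumping (Rothland, XIII.1): +29%; total 53% + 29% = 82%. → 82%.
Sum: 27% + 47% + 16% + 82% = 172%.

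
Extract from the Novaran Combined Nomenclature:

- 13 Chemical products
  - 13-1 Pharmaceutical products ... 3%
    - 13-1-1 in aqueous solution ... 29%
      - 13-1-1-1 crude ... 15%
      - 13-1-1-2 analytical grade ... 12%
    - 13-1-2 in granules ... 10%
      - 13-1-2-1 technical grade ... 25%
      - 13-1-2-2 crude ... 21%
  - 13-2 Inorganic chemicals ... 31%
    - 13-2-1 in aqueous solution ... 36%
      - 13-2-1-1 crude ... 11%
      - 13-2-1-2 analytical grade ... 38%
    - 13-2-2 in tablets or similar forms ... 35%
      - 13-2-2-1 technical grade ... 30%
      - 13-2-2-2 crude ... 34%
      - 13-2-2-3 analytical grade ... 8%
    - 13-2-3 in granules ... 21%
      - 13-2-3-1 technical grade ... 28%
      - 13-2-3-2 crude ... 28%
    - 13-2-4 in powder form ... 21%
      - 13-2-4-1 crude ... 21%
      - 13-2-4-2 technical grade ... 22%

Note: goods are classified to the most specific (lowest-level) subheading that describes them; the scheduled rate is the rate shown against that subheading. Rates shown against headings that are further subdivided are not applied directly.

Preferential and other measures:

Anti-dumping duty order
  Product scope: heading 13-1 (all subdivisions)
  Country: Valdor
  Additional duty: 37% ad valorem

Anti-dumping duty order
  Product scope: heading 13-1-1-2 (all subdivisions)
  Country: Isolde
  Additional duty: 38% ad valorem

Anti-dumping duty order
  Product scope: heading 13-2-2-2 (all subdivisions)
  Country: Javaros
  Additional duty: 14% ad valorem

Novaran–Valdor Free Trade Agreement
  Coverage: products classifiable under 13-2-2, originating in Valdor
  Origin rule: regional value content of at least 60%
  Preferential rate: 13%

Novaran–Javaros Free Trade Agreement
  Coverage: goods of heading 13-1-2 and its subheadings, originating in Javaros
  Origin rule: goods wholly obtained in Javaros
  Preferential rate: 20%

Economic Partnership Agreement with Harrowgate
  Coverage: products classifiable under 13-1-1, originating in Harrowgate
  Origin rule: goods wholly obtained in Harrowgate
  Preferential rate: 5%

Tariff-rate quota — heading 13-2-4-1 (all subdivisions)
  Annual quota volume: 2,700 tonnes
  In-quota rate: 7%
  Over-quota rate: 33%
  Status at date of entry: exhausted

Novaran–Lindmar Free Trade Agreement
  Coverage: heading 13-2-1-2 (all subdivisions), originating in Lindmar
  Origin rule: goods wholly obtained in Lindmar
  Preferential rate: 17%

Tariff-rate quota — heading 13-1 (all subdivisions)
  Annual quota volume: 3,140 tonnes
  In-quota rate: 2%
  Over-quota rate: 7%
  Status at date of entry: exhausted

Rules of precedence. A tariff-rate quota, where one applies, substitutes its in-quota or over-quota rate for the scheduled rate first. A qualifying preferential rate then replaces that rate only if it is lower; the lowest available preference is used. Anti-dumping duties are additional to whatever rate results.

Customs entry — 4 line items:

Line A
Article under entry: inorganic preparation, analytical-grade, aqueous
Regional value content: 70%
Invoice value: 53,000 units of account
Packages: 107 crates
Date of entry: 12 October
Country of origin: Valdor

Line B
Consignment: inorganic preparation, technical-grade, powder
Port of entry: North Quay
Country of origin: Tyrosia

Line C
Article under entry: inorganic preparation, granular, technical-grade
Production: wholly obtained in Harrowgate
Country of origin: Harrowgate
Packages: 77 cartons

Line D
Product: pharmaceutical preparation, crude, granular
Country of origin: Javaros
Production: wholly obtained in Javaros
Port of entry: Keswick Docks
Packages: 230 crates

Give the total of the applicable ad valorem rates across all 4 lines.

Line A: inorganic → 13-2; aqueous → 13-2-1; analytical-grade → 13-2-1-2. Scheduled 38%. Valdor agreement on 13-2-2: 13-2-1-2 not covered. → 38%.
Line B: inorganic → 13-2; powder → 13-2-4; technical-grade → 13-2-4-2. Scheduled 22%. No special measure applies. → 22%.
Line C: inorganic → 13-2; granular → 13-2-3; technical-grade → 13-2-3-1. Scheduled 28%. Harrowgate agreement on 13-1-1: 13-2-3-1 not covered. → 28%.
Line D: pharmaceutical → 13-1; granular → 13-1-2; crude → 13-1-2-2. Scheduled 21%. quota on 13-1 exhausted → over-quota 7%; Javaros agreement on 13-1-2: wholly obtained → 20% available; preference 20% not lower than 7% → no reduction. → 7%.
Sum: 38% + 22% + 28% + 7% = 95%.

95%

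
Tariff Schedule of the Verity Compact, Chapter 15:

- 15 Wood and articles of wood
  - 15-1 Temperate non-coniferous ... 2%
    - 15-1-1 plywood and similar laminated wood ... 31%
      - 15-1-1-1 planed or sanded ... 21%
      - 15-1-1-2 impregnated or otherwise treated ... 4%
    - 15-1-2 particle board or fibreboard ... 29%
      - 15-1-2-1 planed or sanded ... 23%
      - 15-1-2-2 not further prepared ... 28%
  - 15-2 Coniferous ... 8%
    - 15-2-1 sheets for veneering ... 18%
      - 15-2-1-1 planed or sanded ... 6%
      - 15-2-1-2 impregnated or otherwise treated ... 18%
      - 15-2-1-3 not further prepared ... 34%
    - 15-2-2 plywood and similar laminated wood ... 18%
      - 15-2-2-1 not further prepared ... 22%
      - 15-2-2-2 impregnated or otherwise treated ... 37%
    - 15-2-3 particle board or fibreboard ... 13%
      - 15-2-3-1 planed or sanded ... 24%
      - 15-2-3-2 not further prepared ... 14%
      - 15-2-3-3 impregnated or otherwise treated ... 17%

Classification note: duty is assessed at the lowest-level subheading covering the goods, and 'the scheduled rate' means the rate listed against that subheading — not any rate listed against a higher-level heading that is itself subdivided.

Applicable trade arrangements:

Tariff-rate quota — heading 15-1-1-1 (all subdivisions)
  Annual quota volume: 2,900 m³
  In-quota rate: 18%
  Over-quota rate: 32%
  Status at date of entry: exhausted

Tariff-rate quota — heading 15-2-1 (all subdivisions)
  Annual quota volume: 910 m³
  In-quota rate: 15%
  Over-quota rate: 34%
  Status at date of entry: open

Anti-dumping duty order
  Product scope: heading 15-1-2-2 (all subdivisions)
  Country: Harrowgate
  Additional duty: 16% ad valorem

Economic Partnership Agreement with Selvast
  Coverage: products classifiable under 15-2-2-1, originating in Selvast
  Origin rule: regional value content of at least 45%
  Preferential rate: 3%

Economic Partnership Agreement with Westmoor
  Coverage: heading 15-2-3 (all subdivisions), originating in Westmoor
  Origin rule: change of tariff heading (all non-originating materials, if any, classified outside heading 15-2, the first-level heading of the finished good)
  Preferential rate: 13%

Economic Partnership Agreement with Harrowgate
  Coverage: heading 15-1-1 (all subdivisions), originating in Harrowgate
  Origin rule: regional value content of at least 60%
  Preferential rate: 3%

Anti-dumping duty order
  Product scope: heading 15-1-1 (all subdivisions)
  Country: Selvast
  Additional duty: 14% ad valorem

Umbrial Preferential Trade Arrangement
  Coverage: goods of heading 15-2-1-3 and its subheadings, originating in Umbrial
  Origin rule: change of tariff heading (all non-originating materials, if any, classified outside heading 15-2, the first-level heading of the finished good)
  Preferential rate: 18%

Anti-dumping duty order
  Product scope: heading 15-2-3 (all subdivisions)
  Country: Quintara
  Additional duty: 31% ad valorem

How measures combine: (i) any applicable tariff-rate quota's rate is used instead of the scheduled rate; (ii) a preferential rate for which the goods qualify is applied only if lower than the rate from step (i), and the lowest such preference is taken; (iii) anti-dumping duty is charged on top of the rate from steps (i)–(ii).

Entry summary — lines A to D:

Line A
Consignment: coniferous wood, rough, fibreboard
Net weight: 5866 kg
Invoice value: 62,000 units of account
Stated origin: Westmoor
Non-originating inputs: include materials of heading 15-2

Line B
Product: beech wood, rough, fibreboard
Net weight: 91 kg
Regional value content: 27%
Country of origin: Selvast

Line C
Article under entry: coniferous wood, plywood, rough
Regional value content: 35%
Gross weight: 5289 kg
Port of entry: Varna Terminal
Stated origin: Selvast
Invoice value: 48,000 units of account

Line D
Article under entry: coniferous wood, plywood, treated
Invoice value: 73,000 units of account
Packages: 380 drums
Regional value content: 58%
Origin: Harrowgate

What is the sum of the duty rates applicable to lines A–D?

101%

Line A: coniferous → 15-2; fibreboard → 15-2-3; rough → 15-2-3-2. Scheduled 14%. Westmoor agreement on 15-2-3: CTH not met. → 14%.
Line B: beech → 15-1; fibreboard → 15-1-2; rough → 15-1-2-2. Scheduled 28%. Selvast agreement on 15-2-2-1: 15-1-2-2 not covered. → 28%.
Line C: coniferous → 15-2; plywood → 15-2-2; rough → 15-2-2-1. Scheduled 22%. Selvast agreement on 15-2-2-1: RVC < 45%. → 22%.
Line D: coniferous → 15-2; plywood → 15-2-2; treated → 15-2-2-2. Scheduled 37%. Harrowgate agreement on 15-1-1: 15-2-2-2 not covered. → 37%.
Sum: 14% + 28% + 22% + 37% = 101%.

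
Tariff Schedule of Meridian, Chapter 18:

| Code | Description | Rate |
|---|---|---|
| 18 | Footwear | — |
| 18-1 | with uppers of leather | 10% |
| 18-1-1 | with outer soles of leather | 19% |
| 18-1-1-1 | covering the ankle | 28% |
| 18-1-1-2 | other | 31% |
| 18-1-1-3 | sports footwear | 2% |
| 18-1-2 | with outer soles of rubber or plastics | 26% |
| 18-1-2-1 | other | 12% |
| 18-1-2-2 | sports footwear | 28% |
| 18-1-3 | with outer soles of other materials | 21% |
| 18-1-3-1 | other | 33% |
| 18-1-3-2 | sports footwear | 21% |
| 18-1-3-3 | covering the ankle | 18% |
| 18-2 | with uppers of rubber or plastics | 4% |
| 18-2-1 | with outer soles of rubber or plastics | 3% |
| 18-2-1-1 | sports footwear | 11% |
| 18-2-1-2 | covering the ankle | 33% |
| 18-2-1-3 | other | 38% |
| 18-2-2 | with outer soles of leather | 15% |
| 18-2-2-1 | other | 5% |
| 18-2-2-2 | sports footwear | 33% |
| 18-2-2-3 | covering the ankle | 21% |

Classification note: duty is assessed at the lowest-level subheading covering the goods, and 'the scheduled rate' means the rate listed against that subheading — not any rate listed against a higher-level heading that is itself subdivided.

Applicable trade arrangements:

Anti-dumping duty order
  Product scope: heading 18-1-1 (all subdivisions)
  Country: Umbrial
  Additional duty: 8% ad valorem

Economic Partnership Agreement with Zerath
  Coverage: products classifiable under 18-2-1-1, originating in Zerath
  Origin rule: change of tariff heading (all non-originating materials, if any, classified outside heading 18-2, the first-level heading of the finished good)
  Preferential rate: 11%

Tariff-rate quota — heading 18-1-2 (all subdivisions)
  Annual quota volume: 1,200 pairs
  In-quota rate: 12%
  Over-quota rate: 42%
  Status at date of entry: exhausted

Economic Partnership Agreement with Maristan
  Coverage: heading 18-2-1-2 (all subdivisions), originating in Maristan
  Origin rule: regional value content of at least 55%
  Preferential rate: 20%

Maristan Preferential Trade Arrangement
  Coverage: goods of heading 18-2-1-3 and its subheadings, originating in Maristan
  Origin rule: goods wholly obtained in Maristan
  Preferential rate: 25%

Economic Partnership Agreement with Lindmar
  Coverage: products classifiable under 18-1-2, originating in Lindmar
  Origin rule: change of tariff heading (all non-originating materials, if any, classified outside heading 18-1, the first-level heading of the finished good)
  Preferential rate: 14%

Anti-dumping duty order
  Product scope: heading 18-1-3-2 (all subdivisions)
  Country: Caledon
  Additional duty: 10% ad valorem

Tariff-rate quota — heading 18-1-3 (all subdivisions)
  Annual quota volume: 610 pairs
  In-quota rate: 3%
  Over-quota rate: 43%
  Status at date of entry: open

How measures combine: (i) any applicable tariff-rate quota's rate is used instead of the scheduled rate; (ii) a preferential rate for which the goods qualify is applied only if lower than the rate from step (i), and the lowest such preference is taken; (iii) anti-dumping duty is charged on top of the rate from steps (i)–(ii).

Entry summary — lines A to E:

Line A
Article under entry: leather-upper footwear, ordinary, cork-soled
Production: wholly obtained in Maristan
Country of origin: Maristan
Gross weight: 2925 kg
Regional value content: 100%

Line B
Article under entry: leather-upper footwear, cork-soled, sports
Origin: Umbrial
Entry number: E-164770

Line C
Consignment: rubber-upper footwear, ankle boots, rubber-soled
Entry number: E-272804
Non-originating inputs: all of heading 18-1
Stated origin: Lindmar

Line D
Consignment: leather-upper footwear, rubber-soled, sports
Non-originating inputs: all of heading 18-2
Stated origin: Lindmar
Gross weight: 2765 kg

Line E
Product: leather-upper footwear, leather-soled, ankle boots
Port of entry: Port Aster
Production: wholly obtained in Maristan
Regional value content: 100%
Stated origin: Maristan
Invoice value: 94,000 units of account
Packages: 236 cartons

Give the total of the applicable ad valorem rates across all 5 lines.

81%

Line A: leather-upper → 18-1; cork-soled → 18-1-3; ordinary → 18-1-3-1. Scheduled 33%. quota on 18-1-3 open → in-quota 3%; Maristan agreement on 18-2-1-2: 18-1-3-1 not covered; Maristan agreement on 18-2-1-3: 18-1-3-1 not covered. → 3%.
Line B: leather-upper → 18-1; cork-soled → 18-1-3; sports → 18-1-3-2. Scheduled 21%. quota on 18-1-3 open → in-quota 3%. → 3%.
Line C: rubber-upper → 18-2; rubber-soled → 18-2-1; ankle boots → 18-2-1-2. Scheduled 33%. Lindmar agreement on 18-1-2: 18-2-1-2 not covered. → 33%.
Line D: leather-upper → 18-1; rubber-soled → 18-1-2; sports → 18-1-2-2. Scheduled 28%. quota on 18-1-2 exhausted → over-quota 42%; Lindmar agreement on 18-1-2: CTH met → 14% available; preferential 14%. → 14%.
Line E: leather-upper → 18-1; leather-soled → 18-1-1; ankle boots → 18-1-1-1. Scheduled 28%. Maristan agreement on 18-2-1-2: 18-1-1-1 not covered; Maristan agreement on 18-2-1-3: 18-1-1-1 not covered. → 28%.
Sum: 3% + 3% + 33% + 14% + 28% = 81%.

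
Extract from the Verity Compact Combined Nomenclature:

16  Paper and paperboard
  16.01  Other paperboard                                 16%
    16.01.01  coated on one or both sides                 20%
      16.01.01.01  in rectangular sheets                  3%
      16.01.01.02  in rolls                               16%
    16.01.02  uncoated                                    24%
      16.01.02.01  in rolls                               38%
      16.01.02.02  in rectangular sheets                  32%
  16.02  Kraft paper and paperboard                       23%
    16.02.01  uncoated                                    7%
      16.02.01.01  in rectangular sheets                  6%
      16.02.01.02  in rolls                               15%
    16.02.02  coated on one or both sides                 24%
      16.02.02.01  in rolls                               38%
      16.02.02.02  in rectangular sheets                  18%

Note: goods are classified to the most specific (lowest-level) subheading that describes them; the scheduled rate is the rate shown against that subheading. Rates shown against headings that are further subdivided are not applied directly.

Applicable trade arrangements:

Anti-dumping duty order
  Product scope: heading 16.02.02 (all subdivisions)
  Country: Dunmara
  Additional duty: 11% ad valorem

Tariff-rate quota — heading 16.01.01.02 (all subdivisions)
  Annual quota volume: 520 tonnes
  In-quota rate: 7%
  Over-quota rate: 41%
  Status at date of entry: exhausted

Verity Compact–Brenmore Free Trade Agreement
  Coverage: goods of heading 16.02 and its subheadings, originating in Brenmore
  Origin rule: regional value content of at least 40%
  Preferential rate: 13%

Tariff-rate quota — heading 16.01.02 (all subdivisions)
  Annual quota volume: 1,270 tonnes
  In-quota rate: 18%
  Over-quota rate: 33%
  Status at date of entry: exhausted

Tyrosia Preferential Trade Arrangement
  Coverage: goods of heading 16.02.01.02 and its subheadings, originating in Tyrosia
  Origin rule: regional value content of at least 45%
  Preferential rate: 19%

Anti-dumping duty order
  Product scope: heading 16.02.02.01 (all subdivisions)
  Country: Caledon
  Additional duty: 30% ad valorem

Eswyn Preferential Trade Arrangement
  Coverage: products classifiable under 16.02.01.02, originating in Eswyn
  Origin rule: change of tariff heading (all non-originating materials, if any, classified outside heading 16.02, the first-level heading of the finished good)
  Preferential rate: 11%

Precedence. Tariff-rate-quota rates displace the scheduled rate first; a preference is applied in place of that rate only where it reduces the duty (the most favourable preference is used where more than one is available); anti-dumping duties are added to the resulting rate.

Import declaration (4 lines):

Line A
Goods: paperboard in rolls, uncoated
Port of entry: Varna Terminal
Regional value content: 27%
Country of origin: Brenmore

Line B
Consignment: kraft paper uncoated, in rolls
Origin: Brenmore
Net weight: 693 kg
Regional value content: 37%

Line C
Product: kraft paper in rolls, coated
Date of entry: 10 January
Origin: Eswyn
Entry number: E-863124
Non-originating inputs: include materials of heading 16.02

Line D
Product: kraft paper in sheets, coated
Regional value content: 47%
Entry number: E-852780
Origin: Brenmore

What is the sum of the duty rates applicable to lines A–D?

99%

Line A: paperboard → 16.01; uncoated → 16.01.02; in rolls → 16.01.02.01. Scheduled 38%. quota on 16.01.02 exhausted → over-quota 33%; Brenmore agreement on 16.02: 16.01.02.01 not covered. → 33%.
Line B: kraft paper → 16.02; uncoated → 16.02.01; in rolls → 16.02.01.02. Scheduled 15%. Brenmore agreement on 16.02: RVC < 40%. → 15%.
Line C: kraft paper → 16.02; coated → 16.02.02; in rolls → 16.02.02.01. Scheduled 38%. Eswyn agreement on 16.02.01.02: 16.02.02.01 not covered. → 38%.
Line D: kraft paper → 16.02; coated → 16.02.02; in sheets → 16.02.02.02. Scheduled 18%. Brenmore agreement on 16.02: RVC ≥ 40% → 13% available; preferential 13%. → 13%.
Sum: 33% + 15% + 38% + 13% = 99%.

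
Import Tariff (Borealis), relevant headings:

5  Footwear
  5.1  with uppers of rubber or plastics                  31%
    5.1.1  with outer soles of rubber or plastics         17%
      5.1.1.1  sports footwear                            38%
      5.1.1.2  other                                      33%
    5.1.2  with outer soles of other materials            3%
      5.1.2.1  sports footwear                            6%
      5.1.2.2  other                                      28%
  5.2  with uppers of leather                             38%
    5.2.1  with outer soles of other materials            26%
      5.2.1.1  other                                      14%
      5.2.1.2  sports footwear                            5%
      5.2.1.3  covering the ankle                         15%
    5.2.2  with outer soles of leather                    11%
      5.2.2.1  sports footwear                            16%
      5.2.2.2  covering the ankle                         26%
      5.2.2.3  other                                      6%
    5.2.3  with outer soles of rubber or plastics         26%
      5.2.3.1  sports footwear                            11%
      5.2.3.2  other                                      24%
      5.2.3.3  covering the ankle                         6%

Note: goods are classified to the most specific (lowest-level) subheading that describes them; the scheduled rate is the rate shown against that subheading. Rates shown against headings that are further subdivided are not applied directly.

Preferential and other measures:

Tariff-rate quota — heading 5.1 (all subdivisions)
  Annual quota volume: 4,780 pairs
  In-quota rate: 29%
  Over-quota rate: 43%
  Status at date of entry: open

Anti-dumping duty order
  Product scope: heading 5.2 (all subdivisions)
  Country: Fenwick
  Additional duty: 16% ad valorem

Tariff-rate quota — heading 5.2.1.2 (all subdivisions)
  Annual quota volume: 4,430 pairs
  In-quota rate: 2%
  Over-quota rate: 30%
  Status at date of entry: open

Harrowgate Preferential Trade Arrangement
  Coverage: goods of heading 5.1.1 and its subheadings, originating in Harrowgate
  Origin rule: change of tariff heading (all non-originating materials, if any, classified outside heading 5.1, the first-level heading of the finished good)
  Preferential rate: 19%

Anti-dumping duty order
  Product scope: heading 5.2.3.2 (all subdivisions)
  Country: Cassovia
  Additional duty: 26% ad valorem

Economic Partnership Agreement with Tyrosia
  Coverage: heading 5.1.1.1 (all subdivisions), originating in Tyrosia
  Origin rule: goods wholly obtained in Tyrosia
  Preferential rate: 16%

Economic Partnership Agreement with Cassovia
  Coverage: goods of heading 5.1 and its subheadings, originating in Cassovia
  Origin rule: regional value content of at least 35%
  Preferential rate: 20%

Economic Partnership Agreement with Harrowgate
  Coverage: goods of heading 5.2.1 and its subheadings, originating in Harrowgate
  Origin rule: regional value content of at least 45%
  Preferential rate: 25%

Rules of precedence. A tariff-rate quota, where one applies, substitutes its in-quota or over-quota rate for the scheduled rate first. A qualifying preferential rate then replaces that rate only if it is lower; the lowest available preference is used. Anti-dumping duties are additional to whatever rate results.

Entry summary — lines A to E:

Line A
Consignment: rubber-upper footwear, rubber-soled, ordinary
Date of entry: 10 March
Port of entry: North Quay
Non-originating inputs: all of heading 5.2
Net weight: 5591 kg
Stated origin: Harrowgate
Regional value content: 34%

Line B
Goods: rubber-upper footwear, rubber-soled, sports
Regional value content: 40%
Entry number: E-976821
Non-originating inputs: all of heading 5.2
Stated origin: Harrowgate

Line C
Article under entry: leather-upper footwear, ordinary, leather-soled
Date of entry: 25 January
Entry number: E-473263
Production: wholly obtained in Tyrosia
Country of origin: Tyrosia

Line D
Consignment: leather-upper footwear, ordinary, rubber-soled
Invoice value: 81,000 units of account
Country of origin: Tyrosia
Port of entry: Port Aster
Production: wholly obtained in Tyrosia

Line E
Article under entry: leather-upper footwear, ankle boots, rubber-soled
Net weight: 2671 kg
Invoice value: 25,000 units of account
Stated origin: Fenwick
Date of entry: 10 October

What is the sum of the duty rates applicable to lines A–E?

Line A: rubber-upper → 5.1; rubber-soled → 5.1.1; ordinary → 5.1.1.2. Scheduled 33%. quota on 5.1 open → in-quota 29%; Harrowgate agreement on 5.1.1: CTH met → 19% available; Harrowgate agreement on 5.2.1: 5.1.1.2 not covered; preferential 19%. → 19%.
Line B: rubber-upper → 5.1; rubber-soled → 5.1.1; sports → 5.1.1.1. Scheduled 38%. quota on 5.1 open → in-quota 29%; Harrowgate agreement on 5.1.1: CTH met → 19% available; Harrowgate agreement on 5.2.1: 5.1.1.1 not covered; preferential 19%. → 19%.
Line C: leather-upper → 5.2; leather-soled → 5.2.2; ordinary → 5.2.2.3. Scheduled 6%. Tyrosia agreement on 5.1.1.1: 5.2.2.3 not covered. → 6%.
Line D: leather-upper → 5.2; rubber-soled → 5.2.3; ordinary → 5.2.3.2. Scheduled 24%. Tyrosia agreement on 5.1.1.1: 5.2.3.2 not covered. → 24%.
Line E: leather-upper → 5.2; rubber-soled → 5.2.3; ankle boots → 5.2.3.3. Scheduled 6%. anti-dumping (Fenwick, 5.2): +16%; total 6% + 16% = 22%. → 22%.
Sum: 19% + 19% + 6% + 24% + 22% = 90%.

90%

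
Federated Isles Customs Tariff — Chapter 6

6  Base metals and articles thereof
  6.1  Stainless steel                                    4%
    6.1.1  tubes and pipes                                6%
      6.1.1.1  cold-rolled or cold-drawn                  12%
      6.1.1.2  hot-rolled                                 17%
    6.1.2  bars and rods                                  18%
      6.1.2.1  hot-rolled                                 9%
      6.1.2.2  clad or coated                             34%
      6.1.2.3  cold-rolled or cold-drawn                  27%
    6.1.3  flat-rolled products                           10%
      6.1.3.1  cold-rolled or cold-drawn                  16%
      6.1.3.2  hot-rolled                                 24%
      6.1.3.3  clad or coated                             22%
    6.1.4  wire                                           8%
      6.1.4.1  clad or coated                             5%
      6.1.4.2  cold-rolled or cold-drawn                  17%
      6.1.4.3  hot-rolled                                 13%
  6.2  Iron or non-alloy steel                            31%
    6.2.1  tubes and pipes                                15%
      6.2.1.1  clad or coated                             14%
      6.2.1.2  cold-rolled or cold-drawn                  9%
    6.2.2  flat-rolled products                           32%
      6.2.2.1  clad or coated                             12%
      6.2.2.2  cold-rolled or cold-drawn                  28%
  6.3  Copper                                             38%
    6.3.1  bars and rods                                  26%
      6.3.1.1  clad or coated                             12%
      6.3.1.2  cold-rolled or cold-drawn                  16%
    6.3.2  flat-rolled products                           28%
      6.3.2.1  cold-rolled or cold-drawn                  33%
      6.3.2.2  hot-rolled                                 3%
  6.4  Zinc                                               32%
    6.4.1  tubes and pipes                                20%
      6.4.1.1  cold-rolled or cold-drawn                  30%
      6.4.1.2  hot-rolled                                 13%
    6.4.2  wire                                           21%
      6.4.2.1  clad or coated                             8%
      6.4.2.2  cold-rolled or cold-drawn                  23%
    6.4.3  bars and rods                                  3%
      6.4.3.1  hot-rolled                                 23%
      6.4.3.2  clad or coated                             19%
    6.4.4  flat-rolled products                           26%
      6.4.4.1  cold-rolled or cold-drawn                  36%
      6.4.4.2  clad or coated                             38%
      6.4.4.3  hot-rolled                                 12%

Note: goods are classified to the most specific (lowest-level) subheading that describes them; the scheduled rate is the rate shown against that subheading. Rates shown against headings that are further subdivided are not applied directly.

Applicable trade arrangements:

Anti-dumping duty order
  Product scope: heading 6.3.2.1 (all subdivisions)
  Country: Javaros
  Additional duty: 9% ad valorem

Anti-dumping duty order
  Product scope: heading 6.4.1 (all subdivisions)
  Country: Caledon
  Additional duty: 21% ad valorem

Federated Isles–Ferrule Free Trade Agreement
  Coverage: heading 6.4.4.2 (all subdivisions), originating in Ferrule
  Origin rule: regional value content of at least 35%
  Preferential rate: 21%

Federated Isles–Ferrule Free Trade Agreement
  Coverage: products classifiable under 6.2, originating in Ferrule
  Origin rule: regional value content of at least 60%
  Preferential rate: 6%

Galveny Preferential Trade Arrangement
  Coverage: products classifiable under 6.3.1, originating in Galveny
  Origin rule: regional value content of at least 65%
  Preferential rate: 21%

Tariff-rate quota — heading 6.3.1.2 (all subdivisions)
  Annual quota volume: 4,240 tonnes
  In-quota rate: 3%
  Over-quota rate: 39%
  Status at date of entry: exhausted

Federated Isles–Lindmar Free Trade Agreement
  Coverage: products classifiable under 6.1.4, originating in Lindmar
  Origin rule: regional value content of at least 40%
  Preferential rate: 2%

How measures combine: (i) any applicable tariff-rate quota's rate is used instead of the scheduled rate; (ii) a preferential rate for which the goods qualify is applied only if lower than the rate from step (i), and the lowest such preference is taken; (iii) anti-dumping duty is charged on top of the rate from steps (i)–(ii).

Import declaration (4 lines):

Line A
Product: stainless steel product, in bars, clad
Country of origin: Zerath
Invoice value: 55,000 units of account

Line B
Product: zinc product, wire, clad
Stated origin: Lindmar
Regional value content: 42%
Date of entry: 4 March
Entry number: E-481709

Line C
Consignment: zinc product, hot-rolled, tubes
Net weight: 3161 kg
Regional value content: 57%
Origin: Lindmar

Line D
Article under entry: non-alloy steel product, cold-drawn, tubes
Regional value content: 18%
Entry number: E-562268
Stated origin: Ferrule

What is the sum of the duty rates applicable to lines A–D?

Line A: stainless steel → 6.1; in bars → 6.1.2; clad → 6.1.2.2. Scheduled 34%. No special measure applies. → 34%.
Line B: zinc → 6.4; wire → 6.4.2; clad → 6.4.2.1. Scheduled 8%. Lindmar agreement on 6.1.4: 6.4.2.1 not covered. → 8%.
Line C: zinc → 6.4; tubes → 6.4.1; hot-rolled → 6.4.1.2. Scheduled 13%. Lindmar agreement on 6.1.4: 6.4.1.2 not covered. → 13%.
Line D: non-alloy steel → 6.2; tubes → 6.2.1; cold-drawn → 6.2.1.2. Scheduled 9%. Ferrule agreement on 6.4.4.2: 6.2.1.2 not covered; Ferrule agreement on 6.2: RVC < 60%. → 9%.
Sum: 34% + 8% + 13% + 9% = 64%.

64%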